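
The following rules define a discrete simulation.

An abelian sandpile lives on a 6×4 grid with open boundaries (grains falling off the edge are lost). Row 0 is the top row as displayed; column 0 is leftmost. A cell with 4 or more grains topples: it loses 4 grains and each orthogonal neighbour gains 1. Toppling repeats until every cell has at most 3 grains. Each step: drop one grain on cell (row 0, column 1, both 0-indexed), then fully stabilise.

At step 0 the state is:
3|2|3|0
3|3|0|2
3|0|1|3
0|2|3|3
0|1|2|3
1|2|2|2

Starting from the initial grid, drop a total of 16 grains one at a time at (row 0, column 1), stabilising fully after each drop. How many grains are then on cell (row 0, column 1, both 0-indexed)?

1

[0] 3|2|3|0
3|3|0|2
3|0|1|3
0|2|3|3
0|1|2|3
1|2|2|2
[1] 3|3|3|0
3|3|0|2
3|0|1|3
0|2|3|3
0|1|2|3
1|2|2|2
[2] 1|3|0|1
2|1|2|2
0|2|1|3
1|2|3|3
0|1|2|3
1|2|2|2
[3] 2|0|1|1
2|2|2|2
0|2|1|3
1|2|3|3
0|1|2|3
1|2|2|2
[4] 2|1|1|1
2|2|2|2
0|2|1|3
1|2|3|3
0|1|2|3
1|2|2|2
[5] 2|2|1|1
2|2|2|2
0|2|1|3
1|2|3|3
0|1|2|3
1|2|2|2
[6] 2|3|1|1
2|2|2|2
0|2|1|3
1|2|3|3
0|1|2|3
1|2|2|2
[7] 3|0|2|1
2|3|2|2
0|2|1|3
1|2|3|3
0|1|2|3
1|2|2|2
[8] 3|1|2|1
2|3|2|2
0|2|1|3
1|2|3|3
0|1|2|3
1|2|2|2
[9] 3|2|2|1
2|3|2|2
0|2|1|3
1|2|3|3
0|1|2|3
1|2|2|2
[10] 3|3|2|1
2|3|2|2
0|2|1|3
1|2|3|3
0|1|2|3
1|2|2|2
[11] 1|2|3|1
0|1|3|2
1|3|1|3
1|2|3|3
0|1|2|3
1|2|2|2
[12] 1|3|3|1
0|1|3|2
1|3|1|3
1|2|3|3
0|1|2|3
1|2|2|2
[13] 2|1|1|2
0|3|0|3
1|3|2|3
1|2|3|3
0|1|2|3
1|2|2|2
[14] 2|2|1|2
0|3|0|3
1|3|2|3
1|2|3|3
0|1|2|3
1|2|2|2
[15] 2|3|1|2
0|3|0|3
1|3|2|3
1|2|3|3
0|1|2|3
1|2|2|2
[16] 3|1|2|2
1|1|1|3
2|0|3|3
1|3|3|3
0|1|2|3
1|2|2|2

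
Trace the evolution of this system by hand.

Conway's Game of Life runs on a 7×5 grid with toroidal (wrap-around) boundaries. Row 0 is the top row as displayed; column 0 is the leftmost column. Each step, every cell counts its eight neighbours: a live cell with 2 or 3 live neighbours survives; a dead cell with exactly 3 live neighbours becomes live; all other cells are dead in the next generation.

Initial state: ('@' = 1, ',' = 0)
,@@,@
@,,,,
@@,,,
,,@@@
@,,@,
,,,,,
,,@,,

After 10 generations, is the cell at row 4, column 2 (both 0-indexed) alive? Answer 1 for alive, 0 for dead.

0

k=0  ,@@,@
@,,,,
@@,,,
,,@@@
@,,@,
,,,,,
,,@,,
k=1  @@@@,
,,@,@
@@@@,
,,@@,
,,@@,
,,,,,
,@@@,
k=2  @,,,,
,,,,,
@,,,,
,,,,,
,,@@,
,@,,,
@,,@@
k=3  @,,,,
,,,,,
,,,,,
,,,,,
,,@,,
@@,,,
@@,,@
k=4  @@,,@
,,,,,
,,,,,
,,,,,
,@,,,
,,@,@
,,,,@
k=5  @,,,@
@,,,,
,,,,,
,,,,,
,,,,,
@,,@,
,@,,@
k=6  ,@,,@
@,,,@
,,,,,
,,,,,
,,,,,
@,,,@
,@,@,
k=7  ,@@@@
@,,,@
,,,,,
,,,,,
,,,,,
@,,,@
,@@@,
k=8  ,,,,,
@@@,@
,,,,,
,,,,,
,,,,,
@@@@@
,,,,,
k=9  @@,,,
@@,,,
@@,,,
,,,,,
@@@@@
@@@@@
@@@@@
k=10  ,,,@,
,,@,@
@@,,,
,,,@,
,,,,,
,,,,,
,,,,,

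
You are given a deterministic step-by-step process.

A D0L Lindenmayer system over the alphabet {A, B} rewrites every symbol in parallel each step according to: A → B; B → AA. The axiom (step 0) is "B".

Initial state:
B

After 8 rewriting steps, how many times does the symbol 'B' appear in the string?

16

[0] B
[1] AA
[2] BB
[3] AAAA
[4] BBBB
[5] AAAAAAAA
[6] BBBBBBBB
[7] AAAAAAAAAAAAAAAA
[8] BBBBBBBBBBBBBBBB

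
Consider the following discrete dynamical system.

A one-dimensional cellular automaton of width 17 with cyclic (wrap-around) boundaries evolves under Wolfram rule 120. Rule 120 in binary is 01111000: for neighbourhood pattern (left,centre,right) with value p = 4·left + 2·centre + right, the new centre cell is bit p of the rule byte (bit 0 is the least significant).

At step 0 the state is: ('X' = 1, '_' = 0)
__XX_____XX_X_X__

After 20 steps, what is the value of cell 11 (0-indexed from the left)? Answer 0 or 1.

0

[0] __XX_____XX_X_X__
[1] __XXX____XXX_X_X_
[2] __X_XX___X_XX_X_X
[3] X__XXXX___XXXX_X_
[4] _X_X__XX__X__XX_X
[5] X_X_X_XXX__X_XXX_
[6] _X_X_XX_XX__XX_XX
[7] X_X_XXXXXXX_XXXXX
[8] XX_XX_____XXX____
[9] XXXXXX____X_XX___
[10] X____XX____XXXX__
[11] _X___XXX___X__XX_
[12] __X__X_XX___X_XXX
[13] X__X__XXXX___XX_X
[14] XX__X_X__XX__XXXX
[15] _XX__X_X_XXX_X___
[16] _XXX__X_XX_XX_X__
[17] _X_XX__XXXXXXX_X_
[18] __XXXX_X_____XX_X
[19] X_X__XX_X____XXX_
[20] _X_X_XXX_X___X_XX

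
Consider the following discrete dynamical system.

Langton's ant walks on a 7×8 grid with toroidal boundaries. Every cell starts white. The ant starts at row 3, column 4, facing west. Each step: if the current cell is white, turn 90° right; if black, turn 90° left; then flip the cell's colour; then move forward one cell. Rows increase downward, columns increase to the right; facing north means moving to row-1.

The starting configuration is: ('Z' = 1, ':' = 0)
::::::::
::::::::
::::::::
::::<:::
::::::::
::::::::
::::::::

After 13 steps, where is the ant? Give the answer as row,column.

4,4

t=0: ::::::::
::::::::
::::::::
::::<:::
::::::::
::::::::
::::::::
t=1: ::::::::
::::::::
::::^:::
::::Z:::
::::::::
::::::::
::::::::
t=2: ::::::::
::::::::
::::Z>::
::::Z:::
::::::::
::::::::
::::::::
t=3: ::::::::
::::::::
::::ZZ::
::::Zv::
::::::::
::::::::
::::::::
t=4: ::::::::
::::::::
::::ZZ::
::::<Z::
::::::::
::::::::
::::::::
t=5: ::::::::
::::::::
::::ZZ::
:::::Z::
::::v:::
::::::::
::::::::
t=6: ::::::::
::::::::
::::ZZ::
:::::Z::
:::<Z:::
::::::::
::::::::
t=7: ::::::::
::::::::
::::ZZ::
:::^:Z::
:::ZZ:::
::::::::
::::::::
t=8: ::::::::
::::::::
::::ZZ::
:::Z>Z::
:::ZZ:::
::::::::
::::::::
t=9: ::::::::
::::::::
::::ZZ::
:::ZZZ::
:::Zv:::
::::::::
::::::::
t=10: ::::::::
::::::::
::::ZZ::
:::ZZZ::
:::Z:>::
::::::::
::::::::
t=11: ::::::::
::::::::
::::ZZ::
:::ZZZ::
:::Z:Z::
:::::v::
::::::::
t=12: ::::::::
::::::::
::::ZZ::
:::ZZZ::
:::Z:Z::
::::<Z::
::::::::
t=13: ::::::::
::::::::
::::ZZ::
:::ZZZ::
:::Z^Z::
::::ZZ::
::::::::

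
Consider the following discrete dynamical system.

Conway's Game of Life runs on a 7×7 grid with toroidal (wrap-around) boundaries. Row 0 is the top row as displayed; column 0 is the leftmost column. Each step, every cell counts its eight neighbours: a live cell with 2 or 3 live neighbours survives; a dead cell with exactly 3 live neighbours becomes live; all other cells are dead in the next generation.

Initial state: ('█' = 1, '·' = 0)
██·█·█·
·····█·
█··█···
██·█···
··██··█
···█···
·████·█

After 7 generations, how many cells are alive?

[0] ██·█·█·
·····█·
█··█···
██·█···
··██··█
···█···
·████·█
[1] ██·█·█·
███····
███·█·█
██·██·█
██·██··
██···█·
·█···██
[2] ····██·
····██·
····█··
·······
···█···
·····█·
·····█·
[3] ······█
···█···
····██·
·······
·······
····█··
·····██
[4] ·····██
····██·
····█··
·······
·······
·····█·
·····██
[5] ·······
····█·█
····██·
·······
·······
·····██
····█··
[6] ·····█·
····█··
····██·
·······
·······
·····█·
·····█·
[7] ····██·
····█··
····██·
·······
·······
·······
····███

8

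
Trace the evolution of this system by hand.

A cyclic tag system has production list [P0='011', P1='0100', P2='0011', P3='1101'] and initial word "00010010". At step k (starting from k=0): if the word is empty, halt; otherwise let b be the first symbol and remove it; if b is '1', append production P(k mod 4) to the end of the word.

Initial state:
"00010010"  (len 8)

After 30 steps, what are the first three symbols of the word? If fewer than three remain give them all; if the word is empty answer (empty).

k=0  "00010010"  (len 8)
k=1  "0010010"  (len 7)
k=2  "010010"  (len 6)
k=3  "10010"  (len 5)
k=4  "00101101"  (len 8)
k=5  "0101101"  (len 7)
k=6  "101101"  (len 6)
k=7  "011010011"  (len 9)
k=8  "11010011"  (len 8)
k=9  "1010011011"  (len 10)
k=10  "0100110110100"  (len 13)
k=11  "100110110100"  (len 12)
k=12  "001101101001101"  (len 15)
k=13  "01101101001101"  (len 14)
k=14  "1101101001101"  (len 13)
k=15  "1011010011010011"  (len 16)
k=16  "0110100110100111101"  (len 19)
k=17  "110100110100111101"  (len 18)
k=18  "101001101001111010100"  (len 21)
k=19  "010011010011110101000011"  (len 24)
k=20  "10011010011110101000011"  (len 23)
k=21  "0011010011110101000011011"  (len 25)
k=22  "011010011110101000011011"  (len 24)
k=23  "11010011110101000011011"  (len 23)
k=24  "10100111101010000110111101"  (len 26)
k=25  "0100111101010000110111101011"  (len 28)
k=26  "100111101010000110111101011"  (len 27)
k=27  "001111010100001101111010110011"  (len 30)
k=28  "01111010100001101111010110011"  (len 29)
k=29  "1111010100001101111010110011"  (len 28)
k=30  "1110101000011011110101100110100"  (len 31)

111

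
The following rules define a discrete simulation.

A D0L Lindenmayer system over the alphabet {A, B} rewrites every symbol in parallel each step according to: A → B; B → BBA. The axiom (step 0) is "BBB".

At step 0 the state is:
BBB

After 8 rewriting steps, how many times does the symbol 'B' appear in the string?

step 0: BBB
step 1: BBABBABBA
step 2: BBABBABBBABBABBBABBAB
step 3: BBABBABBBABBABBBABBABBABBBABBABBBABBABBABBBABBABBBA
step 4: BBABBABBBABBABBBABBABBABBBABBABBBABBABBABBBABBABBBABBABBBA…BBABBABBBABBABBABBBABBABBBABBABBBABBABBABBBABBABBBABBABBAB  (len 123)
step 5: BBABBABBBABBABBBABBABBABBBABBABBBABBABBABBBABBABBBABBABBBA…BBABBABBBABBABBBABBABBABBBABBABBBABBABBABBBABBABBBABBABBBA  (len 297)
step 6: BBABBABBBABBABBBABBABBABBBABBABBBABBABBABBBABBABBBABBABBBA…BBABBABBBABBABBBABBABBABBBABBABBBABBABBABBBABBABBBABBABBAB  (len 717)
step 7: BBABBABBBABBABBBABBABBABBBABBABBBABBABBABBBABBABBBABBABBBA…BBABBABBBABBABBBABBABBABBBABBABBBABBABBABBBABBABBBABBABBBA  (len 1731)
step 8: BBABBABBBABBABBBABBABBABBBABBABBBABBABBABBBABBABBBABBABBBA…BBABBABBBABBABBBABBABBABBBABBABBBABBABBABBBABBABBBABBABBAB  (len 4179)

2955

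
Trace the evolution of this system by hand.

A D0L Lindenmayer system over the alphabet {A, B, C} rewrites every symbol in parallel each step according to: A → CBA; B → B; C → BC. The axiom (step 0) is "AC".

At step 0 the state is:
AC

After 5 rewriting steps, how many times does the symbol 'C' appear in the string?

6

gen 0: AC
gen 1: CBABC
gen 2: BCBCBABBC
gen 3: BBCBBCBCBABBBC
gen 4: BBBCBBBCBBCBCBABBBBC
gen 5: BBBBCBBBBCBBBCBBCBCBABBBBBC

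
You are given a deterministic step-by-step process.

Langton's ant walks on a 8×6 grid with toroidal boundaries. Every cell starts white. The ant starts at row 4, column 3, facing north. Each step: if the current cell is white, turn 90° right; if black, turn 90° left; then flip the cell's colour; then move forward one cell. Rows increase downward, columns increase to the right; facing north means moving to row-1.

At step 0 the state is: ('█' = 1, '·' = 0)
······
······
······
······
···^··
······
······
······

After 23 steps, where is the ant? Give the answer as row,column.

5,1

gen 0: ······
······
······
······
···^··
······
······
······
gen 1: ······
······
······
······
···█>·
······
······
······
gen 2: ······
······
······
······
···██·
····v·
······
······
gen 3: ······
······
······
······
···██·
···<█·
······
······
gen 4: ······
······
······
······
···^█·
···██·
······
······
gen 5: ······
······
······
······
··<·█·
···██·
······
······
gen 6: ······
······
······
··^···
··█·█·
···██·
······
······
gen 7: ······
······
······
··█>··
··█·█·
···██·
······
······
gen 8: ······
······
······
··██··
··█v█·
···██·
······
······
gen 9: ······
······
······
··██··
··<██·
···██·
······
······
gen 10: ······
······
······
··██··
···██·
··v██·
······
······
gen 11: ······
······
······
··██··
···██·
·<███·
······
······
gen 12: ······
······
······
··██··
·^·██·
·████·
······
······
gen 13: ······
······
······
··██··
·█>██·
·████·
······
······
gen 14: ······
······
······
··██··
·████·
·█v██·
······
······
gen 15: ······
······
······
··██··
·████·
·█·>█·
······
······
gen 16: ······
······
······
··██··
·██^█·
·█··█·
······
······
gen 17: ······
······
······
··██··
·█<·█·
·█··█·
······
······
gen 18: ······
······
······
··██··
·█··█·
·█v·█·
······
······
gen 19: ······
······
······
··██··
·█··█·
·<█·█·
······
······
gen 20: ······
······
······
··██··
·█··█·
··█·█·
·v····
······
gen 21: ······
······
······
··██··
·█··█·
··█·█·
<█····
······
gen 22: ······
······
······
··██··
·█··█·
^·█·█·
██····
······
gen 23: ······
······
······
··██··
·█··█·
█>█·█·
██····
······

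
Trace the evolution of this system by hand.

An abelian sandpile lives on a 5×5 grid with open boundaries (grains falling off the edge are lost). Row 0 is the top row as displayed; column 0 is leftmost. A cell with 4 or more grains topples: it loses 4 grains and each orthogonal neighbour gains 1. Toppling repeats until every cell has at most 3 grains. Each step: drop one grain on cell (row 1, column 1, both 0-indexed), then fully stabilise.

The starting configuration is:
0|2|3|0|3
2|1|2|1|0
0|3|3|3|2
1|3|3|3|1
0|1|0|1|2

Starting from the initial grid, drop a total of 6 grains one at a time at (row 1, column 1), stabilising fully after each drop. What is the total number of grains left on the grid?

t=0: 0|2|3|0|3
2|1|2|1|0
0|3|3|3|2
1|3|3|3|1
0|1|0|1|2
t=1: 0|2|3|0|3
2|2|2|1|0
0|3|3|3|2
1|3|3|3|1
0|1|0|1|2
t=2: 0|2|3|0|3
2|3|2|1|0
0|3|3|3|2
1|3|3|3|1
0|1|0|1|2
t=3: 1|0|1|1|3
3|3|1|3|0
1|2|3|1|3
2|1|2|1|2
0|2|1|2|2
t=4: 2|1|1|1|3
0|1|2|3|0
2|3|3|1|3
2|1|2|1|2
0|2|1|2|2
t=5: 2|1|1|1|3
0|2|2|3|0
2|3|3|1|3
2|1|2|1|2
0|2|1|2|2
t=6: 2|1|1|1|3
0|3|2|3|0
2|3|3|1|3
2|1|2|1|2
0|2|1|2|2

43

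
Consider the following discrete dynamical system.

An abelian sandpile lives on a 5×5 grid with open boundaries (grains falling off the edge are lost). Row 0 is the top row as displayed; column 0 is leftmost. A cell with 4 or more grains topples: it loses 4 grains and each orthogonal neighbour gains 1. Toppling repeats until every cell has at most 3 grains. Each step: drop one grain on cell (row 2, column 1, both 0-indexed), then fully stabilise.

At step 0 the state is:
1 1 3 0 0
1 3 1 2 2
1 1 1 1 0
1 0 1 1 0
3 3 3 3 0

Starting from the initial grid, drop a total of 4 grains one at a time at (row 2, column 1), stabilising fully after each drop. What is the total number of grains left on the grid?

gen 0: 1 1 3 0 0
1 3 1 2 2
1 1 1 1 0
1 0 1 1 0
3 3 3 3 0
gen 1: 1 1 3 0 0
1 3 1 2 2
1 2 1 1 0
1 0 1 1 0
3 3 3 3 0
gen 2: 1 1 3 0 0
1 3 1 2 2
1 3 1 1 0
1 0 1 1 0
3 3 3 3 0
gen 3: 1 2 3 0 0
2 0 2 2 2
2 1 2 1 0
1 1 1 1 0
3 3 3 3 0
gen 4: 1 2 3 0 0
2 0 2 2 2
2 2 2 1 0
1 1 1 1 0
3 3 3 3 0

37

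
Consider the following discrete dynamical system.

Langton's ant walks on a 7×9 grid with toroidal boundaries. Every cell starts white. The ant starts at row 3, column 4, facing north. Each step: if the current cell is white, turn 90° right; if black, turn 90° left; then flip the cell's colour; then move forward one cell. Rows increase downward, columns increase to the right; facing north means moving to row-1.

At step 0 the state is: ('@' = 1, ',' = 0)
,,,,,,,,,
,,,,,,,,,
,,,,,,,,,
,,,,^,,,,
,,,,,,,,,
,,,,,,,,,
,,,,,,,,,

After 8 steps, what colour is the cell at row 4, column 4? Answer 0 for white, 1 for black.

1

0) ,,,,,,,,,
,,,,,,,,,
,,,,,,,,,
,,,,^,,,,
,,,,,,,,,
,,,,,,,,,
,,,,,,,,,
1) ,,,,,,,,,
,,,,,,,,,
,,,,,,,,,
,,,,@>,,,
,,,,,,,,,
,,,,,,,,,
,,,,,,,,,
2) ,,,,,,,,,
,,,,,,,,,
,,,,,,,,,
,,,,@@,,,
,,,,,v,,,
,,,,,,,,,
,,,,,,,,,
3) ,,,,,,,,,
,,,,,,,,,
,,,,,,,,,
,,,,@@,,,
,,,,<@,,,
,,,,,,,,,
,,,,,,,,,
4) ,,,,,,,,,
,,,,,,,,,
,,,,,,,,,
,,,,^@,,,
,,,,@@,,,
,,,,,,,,,
,,,,,,,,,
5) ,,,,,,,,,
,,,,,,,,,
,,,,,,,,,
,,,<,@,,,
,,,,@@,,,
,,,,,,,,,
,,,,,,,,,
6) ,,,,,,,,,
,,,,,,,,,
,,,^,,,,,
,,,@,@,,,
,,,,@@,,,
,,,,,,,,,
,,,,,,,,,
7) ,,,,,,,,,
,,,,,,,,,
,,,@>,,,,
,,,@,@,,,
,,,,@@,,,
,,,,,,,,,
,,,,,,,,,
8) ,,,,,,,,,
,,,,,,,,,
,,,@@,,,,
,,,@v@,,,
,,,,@@,,,
,,,,,,,,,
,,,,,,,,,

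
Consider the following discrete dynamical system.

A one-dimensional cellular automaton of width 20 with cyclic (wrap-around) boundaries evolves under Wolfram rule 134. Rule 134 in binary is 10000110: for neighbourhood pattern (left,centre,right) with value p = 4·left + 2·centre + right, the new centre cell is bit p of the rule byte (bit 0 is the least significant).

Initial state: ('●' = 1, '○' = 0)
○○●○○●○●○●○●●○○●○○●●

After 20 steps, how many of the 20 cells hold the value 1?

4

t=0: ○○●○○●○●○●○●●○○●○○●●
t=1: ○●●○●●○●○●○○○○●●○●○○
t=2: ●○○○○○○●○●○○○●○○○●○○
t=3: ●○○○○○●●○●○○●●○○●●○●
t=4: ○○○○○●○○○●○●○○○●○○○○
t=5: ○○○○●●○○●●○●○○●●○○○○
t=6: ○○○●○○○●○○○●○●○○○○○○
t=7: ○○●●○○●●○○●●○●○○○○○○
t=8: ○●○○○●○○○●○○○●○○○○○○
t=9: ●●○○●●○○●●○○●●○○○○○○
t=10: ○○○●○○○●○○○●○○○○○○○●
t=11: ○○●●○○●●○○●●○○○○○○●●
t=12: ○●○○○●○○○●○○○○○○○●○○
t=13: ●●○○●●○○●●○○○○○○●●○○
t=14: ○○○●○○○●○○○○○○○●○○○●
t=15: ○○●●○○●●○○○○○○●●○○●●
t=16: ○●○○○●○○○○○○○●○○○●○○
t=17: ●●○○●●○○○○○○●●○○●●○○
t=18: ○○○●○○○○○○○●○○○●○○○●
t=19: ○○●●○○○○○○●●○○●●○○●●
t=20: ○●○○○○○○○●○○○●○○○●○○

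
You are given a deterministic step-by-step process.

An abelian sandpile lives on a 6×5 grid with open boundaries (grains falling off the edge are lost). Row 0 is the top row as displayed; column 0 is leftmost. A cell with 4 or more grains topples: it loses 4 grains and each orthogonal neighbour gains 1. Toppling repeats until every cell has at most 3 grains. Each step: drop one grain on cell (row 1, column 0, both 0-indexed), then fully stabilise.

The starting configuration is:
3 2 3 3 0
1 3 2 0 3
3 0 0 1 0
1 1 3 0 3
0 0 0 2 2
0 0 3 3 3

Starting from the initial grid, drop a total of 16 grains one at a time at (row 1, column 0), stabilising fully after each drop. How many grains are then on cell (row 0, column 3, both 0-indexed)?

0) 3 2 3 3 0
1 3 2 0 3
3 0 0 1 0
1 1 3 0 3
0 0 0 2 2
0 0 3 3 3
1) 3 2 3 3 0
2 3 2 0 3
3 0 0 1 0
1 1 3 0 3
0 0 0 2 2
0 0 3 3 3
2) 3 2 3 3 0
3 3 2 0 3
3 0 0 1 0
1 1 3 0 3
0 0 0 2 2
0 0 3 3 3
3) 1 1 2 0 1
3 2 0 2 3
0 2 1 1 0
2 1 3 0 3
0 0 0 2 2
0 0 3 3 3
4) 2 1 2 0 1
0 3 0 2 3
1 2 1 1 0
2 1 3 0 3
0 0 0 2 2
0 0 3 3 3
5) 2 1 2 0 1
1 3 0 2 3
1 2 1 1 0
2 1 3 0 3
0 0 0 2 2
0 0 3 3 3
6) 2 1 2 0 1
2 3 0 2 3
1 2 1 1 0
2 1 3 0 3
0 0 0 2 2
0 0 3 3 3
7) 2 1 2 0 1
3 3 0 2 3
1 2 1 1 0
2 1 3 0 3
0 0 0 2 2
0 0 3 3 3
8) 3 2 2 0 1
1 0 1 2 3
2 3 1 1 0
2 1 3 0 3
0 0 0 2 2
0 0 3 3 3
9) 3 2 2 0 1
2 0 1 2 3
2 3 1 1 0
2 1 3 0 3
0 0 0 2 2
0 0 3 3 3
10) 3 2 2 0 1
3 0 1 2 3
2 3 1 1 0
2 1 3 0 3
0 0 0 2 2
0 0 3 3 3
11) 0 3 2 0 1
1 1 1 2 3
3 3 1 1 0
2 1 3 0 3
0 0 0 2 2
0 0 3 3 3
12) 0 3 2 0 1
2 1 1 2 3
3 3 1 1 0
2 1 3 0 3
0 0 0 2 2
0 0 3 3 3
13) 0 3 2 0 1
3 1 1 2 3
3 3 1 1 0
2 1 3 0 3
0 0 0 2 2
0 0 3 3 3
14) 1 3 2 0 1
1 3 1 2 3
1 0 2 1 0
3 2 3 0 3
0 0 0 2 2
0 0 3 3 3
15) 1 3 2 0 1
2 3 1 2 3
1 0 2 1 0
3 2 3 0 3
0 0 0 2 2
0 0 3 3 3
16) 1 3 2 0 1
3 3 1 2 3
1 0 2 1 0
3 2 3 0 3
0 0 0 2 2
0 0 3 3 3

0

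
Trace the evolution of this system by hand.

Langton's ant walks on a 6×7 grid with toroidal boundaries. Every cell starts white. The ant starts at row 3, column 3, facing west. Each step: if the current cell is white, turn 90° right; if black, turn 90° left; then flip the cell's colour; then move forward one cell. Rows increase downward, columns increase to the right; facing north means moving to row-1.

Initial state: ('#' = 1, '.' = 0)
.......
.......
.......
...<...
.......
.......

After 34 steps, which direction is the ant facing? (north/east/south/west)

k=0  .......
.......
.......
...<...
.......
.......
k=1  .......
.......
...^...
...#...
.......
.......
k=2  .......
.......
...#>..
...#...
.......
.......
k=3  .......
.......
...##..
...#v..
.......
.......
k=4  .......
.......
...##..
...<#..
.......
.......
k=5  .......
.......
...##..
....#..
...v...
.......
k=6  .......
.......
...##..
....#..
..<#...
.......
k=7  .......
.......
...##..
..^.#..
..##...
.......
k=8  .......
.......
...##..
..#>#..
..##...
.......
k=9  .......
.......
...##..
..###..
..#v...
.......
k=10  .......
.......
...##..
..###..
..#.>..
.......
k=11  .......
.......
...##..
..###..
..#.#..
....v..
k=12  .......
.......
...##..
..###..
..#.#..
...<#..
k=13  .......
.......
...##..
..###..
..#^#..
...##..
k=14  .......
.......
...##..
..###..
..##>..
...##..
k=15  .......
.......
...##..
..##^..
..##...
...##..
k=16  .......
.......
...##..
..#<...
..##...
...##..
k=17  .......
.......
...##..
..#....
..#v...
...##..
k=18  .......
.......
...##..
..#....
..#.>..
...##..
k=19  .......
.......
...##..
..#....
..#.#..
...#v..
k=20  .......
.......
...##..
..#....
..#.#..
...#.>.
k=21  .....v.
.......
...##..
..#....
..#.#..
...#.#.
k=22  ....<#.
.......
...##..
..#....
..#.#..
...#.#.
k=23  ....##.
.......
...##..
..#....
..#.#..
...#^#.
k=24  ....##.
.......
...##..
..#....
..#.#..
...##>.
k=25  ....##.
.......
...##..
..#....
..#.#^.
...##..
k=26  ....##.
.......
...##..
..#....
..#.##>
...##..
k=27  ....##.
.......
...##..
..#....
..#.###
...##.v
k=28  ....##.
.......
...##..
..#....
..#.###
...##<#
k=29  ....##.
.......
...##..
..#....
..#.#^#
...####
k=30  ....##.
.......
...##..
..#....
..#.<.#
...####
k=31  ....##.
.......
...##..
..#....
..#...#
...#v##
k=32  ....##.
.......
...##..
..#....
..#...#
...#.>#
k=33  ....##.
.......
...##..
..#....
..#..^#
...#..#
k=34  ....##.
.......
...##..
..#....
..#..#>
...#..#

east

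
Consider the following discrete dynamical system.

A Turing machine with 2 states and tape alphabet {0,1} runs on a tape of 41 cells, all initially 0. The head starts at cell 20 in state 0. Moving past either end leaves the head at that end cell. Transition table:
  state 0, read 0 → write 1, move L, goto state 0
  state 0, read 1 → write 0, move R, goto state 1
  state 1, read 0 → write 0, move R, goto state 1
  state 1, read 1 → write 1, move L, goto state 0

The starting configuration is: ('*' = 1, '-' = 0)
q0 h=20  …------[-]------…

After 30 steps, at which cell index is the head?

0

[0] q0 h=20  …------[-]------…
[1] q0 h=19  …------[-]*-----…
[2] q0 h=18  …------[-]**----…
[3] q0 h=17  …------[-]***---…
[4] q0 h=16  …------[-]****--…
[5] q0 h=15  …------[-]*****-…
[6] q0 h=14  …------[-]******…
[7] q0 h=13  …------[-]******…
[8] q0 h=12  …------[-]******…
[9] q0 h=11  …------[-]******…
[10] q0 h=10  …------[-]******…
[11] q0 h= 9  …------[-]******…
[12] q0 h= 8  …------[-]******…
[13] q0 h= 7  …------[-]******…
[14] q0 h= 6  |------[-]******…
[15] q0 h= 5  |-----[-]******…
[16] q0 h= 4  |----[-]******…
[17] q0 h= 3  |---[-]******…
[18] q0 h= 2  |--[-]******…
[19] q0 h= 1  |-[-]******…
[20] q0 h= 0  |[-]******…
[21] q0 h= 0  |[*]******…
[22] q1 h= 1  |-[*]******…
[23] q0 h= 0  |[-]******…
[24] q0 h= 0  |[*]******…
[25] q1 h= 1  |-[*]******…
[26] q0 h= 0  |[-]******…
[27] q0 h= 0  |[*]******…
[28] q1 h= 1  |-[*]******…
[29] q0 h= 0  |[-]******…
[30] q0 h= 0  |[*]******…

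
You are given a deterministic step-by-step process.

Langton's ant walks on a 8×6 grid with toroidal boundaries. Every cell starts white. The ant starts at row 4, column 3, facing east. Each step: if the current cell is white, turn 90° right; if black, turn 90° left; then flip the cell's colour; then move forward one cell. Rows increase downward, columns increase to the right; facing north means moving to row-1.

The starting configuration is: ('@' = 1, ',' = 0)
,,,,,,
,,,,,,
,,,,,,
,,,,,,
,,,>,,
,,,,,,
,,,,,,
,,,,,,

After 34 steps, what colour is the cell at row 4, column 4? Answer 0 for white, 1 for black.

step 0: ,,,,,,
,,,,,,
,,,,,,
,,,,,,
,,,>,,
,,,,,,
,,,,,,
,,,,,,
step 1: ,,,,,,
,,,,,,
,,,,,,
,,,,,,
,,,@,,
,,,v,,
,,,,,,
,,,,,,
step 2: ,,,,,,
,,,,,,
,,,,,,
,,,,,,
,,,@,,
,,<@,,
,,,,,,
,,,,,,
step 3: ,,,,,,
,,,,,,
,,,,,,
,,,,,,
,,^@,,
,,@@,,
,,,,,,
,,,,,,
step 4: ,,,,,,
,,,,,,
,,,,,,
,,,,,,
,,@>,,
,,@@,,
,,,,,,
,,,,,,
step 5: ,,,,,,
,,,,,,
,,,,,,
,,,^,,
,,@,,,
,,@@,,
,,,,,,
,,,,,,
step 6: ,,,,,,
,,,,,,
,,,,,,
,,,@>,
,,@,,,
,,@@,,
,,,,,,
,,,,,,
step 7: ,,,,,,
,,,,,,
,,,,,,
,,,@@,
,,@,v,
,,@@,,
,,,,,,
,,,,,,
step 8: ,,,,,,
,,,,,,
,,,,,,
,,,@@,
,,@<@,
,,@@,,
,,,,,,
,,,,,,
step 9: ,,,,,,
,,,,,,
,,,,,,
,,,^@,
,,@@@,
,,@@,,
,,,,,,
,,,,,,
step 10: ,,,,,,
,,,,,,
,,,,,,
,,<,@,
,,@@@,
,,@@,,
,,,,,,
,,,,,,
step 11: ,,,,,,
,,,,,,
,,^,,,
,,@,@,
,,@@@,
,,@@,,
,,,,,,
,,,,,,
step 12: ,,,,,,
,,,,,,
,,@>,,
,,@,@,
,,@@@,
,,@@,,
,,,,,,
,,,,,,
step 13: ,,,,,,
,,,,,,
,,@@,,
,,@v@,
,,@@@,
,,@@,,
,,,,,,
,,,,,,
step 14: ,,,,,,
,,,,,,
,,@@,,
,,<@@,
,,@@@,
,,@@,,
,,,,,,
,,,,,,
step 15: ,,,,,,
,,,,,,
,,@@,,
,,,@@,
,,v@@,
,,@@,,
,,,,,,
,,,,,,
step 16: ,,,,,,
,,,,,,
,,@@,,
,,,@@,
,,,>@,
,,@@,,
,,,,,,
,,,,,,
step 17: ,,,,,,
,,,,,,
,,@@,,
,,,^@,
,,,,@,
,,@@,,
,,,,,,
,,,,,,
step 18: ,,,,,,
,,,,,,
,,@@,,
,,<,@,
,,,,@,
,,@@,,
,,,,,,
,,,,,,
step 19: ,,,,,,
,,,,,,
,,^@,,
,,@,@,
,,,,@,
,,@@,,
,,,,,,
,,,,,,
step 20: ,,,,,,
,,,,,,
,<,@,,
,,@,@,
,,,,@,
,,@@,,
,,,,,,
,,,,,,
step 21: ,,,,,,
,^,,,,
,@,@,,
,,@,@,
,,,,@,
,,@@,,
,,,,,,
,,,,,,
step 22: ,,,,,,
,@>,,,
,@,@,,
,,@,@,
,,,,@,
,,@@,,
,,,,,,
,,,,,,
step 23: ,,,,,,
,@@,,,
,@v@,,
,,@,@,
,,,,@,
,,@@,,
,,,,,,
,,,,,,
step 24: ,,,,,,
,@@,,,
,<@@,,
,,@,@,
,,,,@,
,,@@,,
,,,,,,
,,,,,,
step 25: ,,,,,,
,@@,,,
,,@@,,
,v@,@,
,,,,@,
,,@@,,
,,,,,,
,,,,,,
step 26: ,,,,,,
,@@,,,
,,@@,,
<@@,@,
,,,,@,
,,@@,,
,,,,,,
,,,,,,
step 27: ,,,,,,
,@@,,,
^,@@,,
@@@,@,
,,,,@,
,,@@,,
,,,,,,
,,,,,,
step 28: ,,,,,,
,@@,,,
@>@@,,
@@@,@,
,,,,@,
,,@@,,
,,,,,,
,,,,,,
step 29: ,,,,,,
,@@,,,
@@@@,,
@v@,@,
,,,,@,
,,@@,,
,,,,,,
,,,,,,
step 30: ,,,,,,
,@@,,,
@@@@,,
@,>,@,
,,,,@,
,,@@,,
,,,,,,
,,,,,,
step 31: ,,,,,,
,@@,,,
@@^@,,
@,,,@,
,,,,@,
,,@@,,
,,,,,,
,,,,,,
step 32: ,,,,,,
,@@,,,
@<,@,,
@,,,@,
,,,,@,
,,@@,,
,,,,,,
,,,,,,
step 33: ,,,,,,
,@@,,,
@,,@,,
@v,,@,
,,,,@,
,,@@,,
,,,,,,
,,,,,,
step 34: ,,,,,,
,@@,,,
@,,@,,
<@,,@,
,,,,@,
,,@@,,
,,,,,,
,,,,,,

1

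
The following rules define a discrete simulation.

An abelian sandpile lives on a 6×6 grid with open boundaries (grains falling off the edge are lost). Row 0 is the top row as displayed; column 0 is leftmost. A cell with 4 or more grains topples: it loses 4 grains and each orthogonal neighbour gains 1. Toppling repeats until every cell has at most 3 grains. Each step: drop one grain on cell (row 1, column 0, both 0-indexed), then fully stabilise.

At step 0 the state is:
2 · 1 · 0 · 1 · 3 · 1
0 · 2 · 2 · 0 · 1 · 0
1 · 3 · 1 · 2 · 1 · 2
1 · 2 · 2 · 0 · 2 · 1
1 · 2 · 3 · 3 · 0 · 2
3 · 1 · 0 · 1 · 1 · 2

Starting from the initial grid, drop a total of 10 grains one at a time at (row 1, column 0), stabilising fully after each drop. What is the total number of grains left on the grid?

54

k=0  2 · 1 · 0 · 1 · 3 · 1
0 · 2 · 2 · 0 · 1 · 0
1 · 3 · 1 · 2 · 1 · 2
1 · 2 · 2 · 0 · 2 · 1
1 · 2 · 3 · 3 · 0 · 2
3 · 1 · 0 · 1 · 1 · 2
k=1  2 · 1 · 0 · 1 · 3 · 1
1 · 2 · 2 · 0 · 1 · 0
1 · 3 · 1 · 2 · 1 · 2
1 · 2 · 2 · 0 · 2 · 1
1 · 2 · 3 · 3 · 0 · 2
3 · 1 · 0 · 1 · 1 · 2
k=2  2 · 1 · 0 · 1 · 3 · 1
2 · 2 · 2 · 0 · 1 · 0
1 · 3 · 1 · 2 · 1 · 2
1 · 2 · 2 · 0 · 2 · 1
1 · 2 · 3 · 3 · 0 · 2
3 · 1 · 0 · 1 · 1 · 2
k=3  2 · 1 · 0 · 1 · 3 · 1
3 · 2 · 2 · 0 · 1 · 0
1 · 3 · 1 · 2 · 1 · 2
1 · 2 · 2 · 0 · 2 · 1
1 · 2 · 3 · 3 · 0 · 2
3 · 1 · 0 · 1 · 1 · 2
k=4  3 · 1 · 0 · 1 · 3 · 1
0 · 3 · 2 · 0 · 1 · 0
2 · 3 · 1 · 2 · 1 · 2
1 · 2 · 2 · 0 · 2 · 1
1 · 2 · 3 · 3 · 0 · 2
3 · 1 · 0 · 1 · 1 · 2
k=5  3 · 1 · 0 · 1 · 3 · 1
1 · 3 · 2 · 0 · 1 · 0
2 · 3 · 1 · 2 · 1 · 2
1 · 2 · 2 · 0 · 2 · 1
1 · 2 · 3 · 3 · 0 · 2
3 · 1 · 0 · 1 · 1 · 2
k=6  3 · 1 · 0 · 1 · 3 · 1
2 · 3 · 2 · 0 · 1 · 0
2 · 3 · 1 · 2 · 1 · 2
1 · 2 · 2 · 0 · 2 · 1
1 · 2 · 3 · 3 · 0 · 2
3 · 1 · 0 · 1 · 1 · 2
k=7  3 · 1 · 0 · 1 · 3 · 1
3 · 3 · 2 · 0 · 1 · 0
2 · 3 · 1 · 2 · 1 · 2
1 · 2 · 2 · 0 · 2 · 1
1 · 2 · 3 · 3 · 0 · 2
3 · 1 · 0 · 1 · 1 · 2
k=8  0 · 3 · 0 · 1 · 3 · 1
3 · 1 · 3 · 0 · 1 · 0
0 · 1 · 2 · 2 · 1 · 2
2 · 3 · 2 · 0 · 2 · 1
1 · 2 · 3 · 3 · 0 · 2
3 · 1 · 0 · 1 · 1 · 2
k=9  1 · 3 · 0 · 1 · 3 · 1
0 · 2 · 3 · 0 · 1 · 0
1 · 1 · 2 · 2 · 1 · 2
2 · 3 · 2 · 0 · 2 · 1
1 · 2 · 3 · 3 · 0 · 2
3 · 1 · 0 · 1 · 1 · 2
k=10  1 · 3 · 0 · 1 · 3 · 1
1 · 2 · 3 · 0 · 1 · 0
1 · 1 · 2 · 2 · 1 · 2
2 · 3 · 2 · 0 · 2 · 1
1 · 2 · 3 · 3 · 0 · 2
3 · 1 · 0 · 1 · 1 · 2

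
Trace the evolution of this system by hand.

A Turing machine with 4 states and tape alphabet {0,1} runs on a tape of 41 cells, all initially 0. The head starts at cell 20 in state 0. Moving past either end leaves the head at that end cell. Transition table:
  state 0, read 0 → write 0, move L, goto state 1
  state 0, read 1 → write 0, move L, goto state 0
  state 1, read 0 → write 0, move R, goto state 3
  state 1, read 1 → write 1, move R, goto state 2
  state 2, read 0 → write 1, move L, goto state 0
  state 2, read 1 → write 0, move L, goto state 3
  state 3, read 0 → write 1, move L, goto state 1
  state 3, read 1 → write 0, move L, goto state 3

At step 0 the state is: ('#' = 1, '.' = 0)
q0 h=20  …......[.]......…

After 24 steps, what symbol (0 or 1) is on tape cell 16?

0

[0] q0 h=20  …......[.]......…
[1] q1 h=19  …......[.]......…
[2] q3 h=20  …......[.]......…
[3] q1 h=19  …......[.]#.....…
[4] q3 h=20  …......[#]......…
[5] q3 h=19  …......[.]......…
[6] q1 h=18  …......[.]#.....…
[7] q3 h=19  …......[#]......…
[8] q3 h=18  …......[.]......…
[9] q1 h=17  …......[.]#.....…
[10] q3 h=18  …......[#]......…
[11] q3 h=17  …......[.]......…
[12] q1 h=16  …......[.]#.....…
[13] q3 h=17  …......[#]......…
[14] q3 h=16  …......[.]......…
[15] q1 h=15  …......[.]#.....…
[16] q3 h=16  …......[#]......…
[17] q3 h=15  …......[.]......…
[18] q1 h=14  …......[.]#.....…
[19] q3 h=15  …......[#]......…
[20] q3 h=14  …......[.]......…
[21] q1 h=13  …......[.]#.....…
[22] q3 h=14  …......[#]......…
[23] q3 h=13  …......[.]......…
[24] q1 h=12  …......[.]#.....…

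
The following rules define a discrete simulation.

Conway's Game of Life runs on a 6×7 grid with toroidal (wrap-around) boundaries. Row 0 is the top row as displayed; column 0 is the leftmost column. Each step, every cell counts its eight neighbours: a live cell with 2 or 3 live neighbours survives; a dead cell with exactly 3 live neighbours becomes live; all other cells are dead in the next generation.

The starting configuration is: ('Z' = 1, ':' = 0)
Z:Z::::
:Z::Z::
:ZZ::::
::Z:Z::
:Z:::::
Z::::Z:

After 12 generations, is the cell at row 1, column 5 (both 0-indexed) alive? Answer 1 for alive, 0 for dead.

1

t=0: Z:Z::::
:Z::Z::
:ZZ::::
::Z:Z::
:Z:::::
Z::::Z:
t=1: Z:::::Z
Z::Z:::
:ZZ::::
::ZZ:::
:Z:::::
Z:::::Z
t=2: :Z:::::
Z:Z:::Z
:Z:::::
:::Z:::
ZZZ::::
:Z::::Z
t=3: :ZZ:::Z
Z:Z::::
ZZZ::::
Z::::::
ZZZ::::
:::::::
t=4: ZZZ::::
:::Z::Z
Z:Z:::Z
::::::Z
ZZ:::::
:::::::
t=5: ZZZ::::
:::Z::Z
Z::::ZZ
::::::Z
Z::::::
::Z::::
t=6: ZZZZ:::
::Z::Z:
Z::::Z:
:::::Z:
:::::::
Z:Z::::
t=7: Z::Z::Z
Z:ZZZ::
::::ZZ:
::::::Z
:::::::
Z:ZZ:::
t=8: Z:::::Z
ZZZ::::
::::ZZZ
:::::Z:
:::::::
ZZZZ::Z
t=9: :::Z:::
:Z:::::
ZZ::ZZZ
::::ZZZ
ZZZ:::Z
:ZZ:::Z
t=10: ZZ:::::
:ZZ:ZZZ
:Z::Z::
::ZZZ::
::ZZ:::
:::Z::Z
t=11: :Z:ZZ::
::ZZZZZ
ZZ:::::
:Z::Z::
:::::::
ZZ:Z:::
t=12: :Z::::Z
:::::ZZ
ZZ::::Z
ZZ:::::
ZZZ::::
ZZ:ZZ::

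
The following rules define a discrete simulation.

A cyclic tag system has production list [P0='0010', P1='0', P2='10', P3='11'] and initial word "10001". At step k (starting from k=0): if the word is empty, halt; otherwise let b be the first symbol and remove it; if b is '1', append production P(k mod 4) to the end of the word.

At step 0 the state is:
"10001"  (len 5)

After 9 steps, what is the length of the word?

6

k=0  "10001"  (len 5)
k=1  "00010010"  (len 8)
k=2  "0010010"  (len 7)
k=3  "010010"  (len 6)
k=4  "10010"  (len 5)
k=5  "00100010"  (len 8)
k=6  "0100010"  (len 7)
k=7  "100010"  (len 6)
k=8  "0001011"  (len 7)
k=9  "001011"  (len 6)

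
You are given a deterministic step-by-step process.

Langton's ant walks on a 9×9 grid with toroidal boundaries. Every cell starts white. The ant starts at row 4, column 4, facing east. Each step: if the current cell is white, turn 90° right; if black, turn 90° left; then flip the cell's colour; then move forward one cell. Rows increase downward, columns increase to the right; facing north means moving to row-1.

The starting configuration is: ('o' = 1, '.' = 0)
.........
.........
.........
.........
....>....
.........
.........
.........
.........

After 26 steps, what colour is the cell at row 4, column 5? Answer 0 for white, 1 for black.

t=0: .........
.........
.........
.........
....>....
.........
.........
.........
.........
t=1: .........
.........
.........
.........
....o....
....v....
.........
.........
.........
t=2: .........
.........
.........
.........
....o....
...<o....
.........
.........
.........
t=3: .........
.........
.........
.........
...^o....
...oo....
.........
.........
.........
t=4: .........
.........
.........
.........
...o>....
...oo....
.........
.........
.........
t=5: .........
.........
.........
....^....
...o.....
...oo....
.........
.........
.........
t=6: .........
.........
.........
....o>...
...o.....
...oo....
.........
.........
.........
t=7: .........
.........
.........
....oo...
...o.v...
...oo....
.........
.........
.........
t=8: .........
.........
.........
....oo...
...o<o...
...oo....
.........
.........
.........
t=9: .........
.........
.........
....^o...
...ooo...
...oo....
.........
.........
.........
t=10: .........
.........
.........
...<.o...
...ooo...
...oo....
.........
.........
.........
t=11: .........
.........
...^.....
...o.o...
...ooo...
...oo....
.........
.........
.........
t=12: .........
.........
...o>....
...o.o...
...ooo...
...oo....
.........
.........
.........
t=13: .........
.........
...oo....
...ovo...
...ooo...
...oo....
.........
.........
.........
t=14: .........
.........
...oo....
...<oo...
...ooo...
...oo....
.........
.........
.........
t=15: .........
.........
...oo....
....oo...
...voo...
...oo....
.........
.........
.........
t=16: .........
.........
...oo....
....oo...
....>o...
...oo....
.........
.........
.........
t=17: .........
.........
...oo....
....^o...
.....o...
...oo....
.........
.........
.........
t=18: .........
.........
...oo....
...<.o...
.....o...
...oo....
.........
.........
.........
t=19: .........
.........
...^o....
...o.o...
.....o...
...oo....
.........
.........
.........
t=20: .........
.........
..<.o....
...o.o...
.....o...
...oo....
.........
.........
.........
t=21: .........
..^......
..o.o....
...o.o...
.....o...
...oo....
.........
.........
.........
t=22: .........
..o>.....
..o.o....
...o.o...
.....o...
...oo....
.........
.........
.........
t=23: .........
..oo.....
..ovo....
...o.o...
.....o...
...oo....
.........
.........
.........
t=24: .........
..oo.....
..<oo....
...o.o...
.....o...
...oo....
.........
.........
.........
t=25: .........
..oo.....
...oo....
..vo.o...
.....o...
...oo....
.........
.........
.........
t=26: .........
..oo.....
...oo....
.<oo.o...
.....o...
...oo....
.........
.........
.........

1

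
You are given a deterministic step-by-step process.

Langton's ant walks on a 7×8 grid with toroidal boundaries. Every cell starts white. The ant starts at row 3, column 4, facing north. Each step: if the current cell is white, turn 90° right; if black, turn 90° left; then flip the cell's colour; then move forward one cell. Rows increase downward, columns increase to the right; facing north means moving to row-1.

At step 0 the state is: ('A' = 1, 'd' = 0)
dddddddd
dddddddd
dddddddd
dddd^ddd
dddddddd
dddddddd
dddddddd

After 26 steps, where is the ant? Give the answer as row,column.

6,3

step 0: dddddddd
dddddddd
dddddddd
dddd^ddd
dddddddd
dddddddd
dddddddd
step 1: dddddddd
dddddddd
dddddddd
ddddA>dd
dddddddd
dddddddd
dddddddd
step 2: dddddddd
dddddddd
dddddddd
ddddAAdd
dddddvdd
dddddddd
dddddddd
step 3: dddddddd
dddddddd
dddddddd
ddddAAdd
dddd<Add
dddddddd
dddddddd
step 4: dddddddd
dddddddd
dddddddd
dddd^Add
ddddAAdd
dddddddd
dddddddd
step 5: dddddddd
dddddddd
dddddddd
ddd<dAdd
ddddAAdd
dddddddd
dddddddd
step 6: dddddddd
dddddddd
ddd^dddd
dddAdAdd
ddddAAdd
dddddddd
dddddddd
step 7: dddddddd
dddddddd
dddA>ddd
dddAdAdd
ddddAAdd
dddddddd
dddddddd
step 8: dddddddd
dddddddd
dddAAddd
dddAvAdd
ddddAAdd
dddddddd
dddddddd
step 9: dddddddd
dddddddd
dddAAddd
ddd<AAdd
ddddAAdd
dddddddd
dddddddd
step 10: dddddddd
dddddddd
dddAAddd
ddddAAdd
dddvAAdd
dddddddd
dddddddd
step 11: dddddddd
dddddddd
dddAAddd
ddddAAdd
dd<AAAdd
dddddddd
dddddddd
step 12: dddddddd
dddddddd
dddAAddd
dd^dAAdd
ddAAAAdd
dddddddd
dddddddd
step 13: dddddddd
dddddddd
dddAAddd
ddA>AAdd
ddAAAAdd
dddddddd
dddddddd
step 14: dddddddd
dddddddd
dddAAddd
ddAAAAdd
ddAvAAdd
dddddddd
dddddddd
step 15: dddddddd
dddddddd
dddAAddd
ddAAAAdd
ddAd>Add
dddddddd
dddddddd
step 16: dddddddd
dddddddd
dddAAddd
ddAA^Add
ddAddAdd
dddddddd
dddddddd
step 17: dddddddd
dddddddd
dddAAddd
ddA<dAdd
ddAddAdd
dddddddd
dddddddd
step 18: dddddddd
dddddddd
dddAAddd
ddAddAdd
ddAvdAdd
dddddddd
dddddddd
step 19: dddddddd
dddddddd
dddAAddd
ddAddAdd
dd<AdAdd
dddddddd
dddddddd
step 20: dddddddd
dddddddd
dddAAddd
ddAddAdd
dddAdAdd
ddvddddd
dddddddd
step 21: dddddddd
dddddddd
dddAAddd
ddAddAdd
dddAdAdd
d<Addddd
dddddddd
step 22: dddddddd
dddddddd
dddAAddd
ddAddAdd
d^dAdAdd
dAAddddd
dddddddd
step 23: dddddddd
dddddddd
dddAAddd
ddAddAdd
dA>AdAdd
dAAddddd
dddddddd
step 24: dddddddd
dddddddd
dddAAddd
ddAddAdd
dAAAdAdd
dAvddddd
dddddddd
step 25: dddddddd
dddddddd
dddAAddd
ddAddAdd
dAAAdAdd
dAd>dddd
dddddddd
step 26: dddddddd
dddddddd
dddAAddd
ddAddAdd
dAAAdAdd
dAdAdddd
dddvdddd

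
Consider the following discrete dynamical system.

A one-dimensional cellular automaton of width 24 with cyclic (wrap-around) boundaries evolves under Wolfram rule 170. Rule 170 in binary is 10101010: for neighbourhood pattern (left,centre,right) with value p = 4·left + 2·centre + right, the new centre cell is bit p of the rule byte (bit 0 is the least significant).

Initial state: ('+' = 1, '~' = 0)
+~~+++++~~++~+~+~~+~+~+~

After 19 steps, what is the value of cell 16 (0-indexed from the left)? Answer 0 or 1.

k=0  +~~+++++~~++~+~+~~+~+~+~
k=1  ~~+++++~~++~+~+~~+~+~+~+
k=2  ~+++++~~++~+~+~~+~+~+~+~
k=3  +++++~~++~+~+~~+~+~+~+~~
k=4  ++++~~++~+~+~~+~+~+~+~~+
k=5  +++~~++~+~+~~+~+~+~+~~++
k=6  ++~~++~+~+~~+~+~+~+~~+++
k=7  +~~++~+~+~~+~+~+~+~~++++
k=8  ~~++~+~+~~+~+~+~+~~+++++
k=9  ~++~+~+~~+~+~+~+~~+++++~
k=10  ++~+~+~~+~+~+~+~~+++++~~
k=11  +~+~+~~+~+~+~+~~+++++~~+
k=12  ~+~+~~+~+~+~+~~+++++~~++
k=13  +~+~~+~+~+~+~~+++++~~++~
k=14  ~+~~+~+~+~+~~+++++~~++~+
k=15  +~~+~+~+~+~~+++++~~++~+~
k=16  ~~+~+~+~+~~+++++~~++~+~+
k=17  ~+~+~+~+~~+++++~~++~+~+~
k=18  +~+~+~+~~+++++~~++~+~+~~
k=19  ~+~+~+~~+++++~~++~+~+~~+

1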